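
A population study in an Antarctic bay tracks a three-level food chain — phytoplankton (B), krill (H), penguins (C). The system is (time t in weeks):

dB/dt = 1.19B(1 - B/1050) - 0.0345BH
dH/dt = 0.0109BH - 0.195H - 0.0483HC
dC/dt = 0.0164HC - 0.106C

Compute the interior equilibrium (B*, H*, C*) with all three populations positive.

B* ≈ 853, H* ≈ 6.46, C* ≈ 189

From dC/dt = 0: 0.0164H* = 0.106, so H* = 6.46.
From dB/dt = 0: 1.19(1 - B*/1050) = 0.0345·6.46, giving B* = 1050·(1 - 0.187) = 853.
From dH/dt = 0: 0.0109·853 - 0.195 = 0.0483C*, so C* = 9.11/0.0483 = 189.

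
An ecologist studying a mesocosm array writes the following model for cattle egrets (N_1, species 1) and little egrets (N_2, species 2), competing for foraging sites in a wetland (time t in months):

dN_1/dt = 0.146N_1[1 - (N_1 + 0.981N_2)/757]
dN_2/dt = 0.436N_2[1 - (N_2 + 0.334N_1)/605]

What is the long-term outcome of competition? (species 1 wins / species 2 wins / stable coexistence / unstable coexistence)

Compare the nullcline intercepts: K1/α12 = 757/0.981 = 772 > K2 = 605; K2/α21 = 605/0.334 = 1810 > K1 = 757.
Since both inequalities hold, each species can invade when rare, so the interior equilibrium is stable.

stable coexistence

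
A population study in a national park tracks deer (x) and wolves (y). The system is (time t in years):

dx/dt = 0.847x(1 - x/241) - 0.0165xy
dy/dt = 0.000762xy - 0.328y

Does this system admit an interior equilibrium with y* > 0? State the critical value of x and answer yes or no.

Threshold x = 430; K < 430, so no, the predator goes extinct.

The predator equation gives dy/dt > 0 only when x > 0.328/0.000762 = 430.
Without the predator, x → K = 241. Since 241 < 430, the predator cannot invade.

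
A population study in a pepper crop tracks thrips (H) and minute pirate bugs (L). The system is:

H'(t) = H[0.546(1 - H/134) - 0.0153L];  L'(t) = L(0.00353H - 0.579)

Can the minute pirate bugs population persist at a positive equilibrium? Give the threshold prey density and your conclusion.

Threshold H = 164; K < 164, so no, the predator goes extinct.

The predator equation gives dL/dt > 0 only when H > 0.579/0.00353 = 164.
Without the predator, H → K = 134. Since 134 < 164, the predator cannot invade.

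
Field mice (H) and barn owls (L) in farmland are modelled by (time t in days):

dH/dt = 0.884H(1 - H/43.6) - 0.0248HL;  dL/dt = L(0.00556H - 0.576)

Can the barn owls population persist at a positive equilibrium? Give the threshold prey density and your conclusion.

Threshold H = 104; K < 104, so no, the predator goes extinct.

The predator equation gives dL/dt > 0 only when H > 0.576/0.00556 = 104.
Without the predator, H → K = 43.6. Since 43.6 < 104, the predator cannot invade.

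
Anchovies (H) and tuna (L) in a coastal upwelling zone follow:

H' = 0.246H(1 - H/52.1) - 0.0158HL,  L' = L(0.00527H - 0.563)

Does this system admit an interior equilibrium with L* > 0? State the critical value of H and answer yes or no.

The predator equation gives dL/dt > 0 only when H > 0.563/0.00527 = 107.
Without the predator, H → K = 52.1. Since 52.1 < 107, the predator cannot invade.

Threshold H = 107; K < 107, so no, the predator goes extinct.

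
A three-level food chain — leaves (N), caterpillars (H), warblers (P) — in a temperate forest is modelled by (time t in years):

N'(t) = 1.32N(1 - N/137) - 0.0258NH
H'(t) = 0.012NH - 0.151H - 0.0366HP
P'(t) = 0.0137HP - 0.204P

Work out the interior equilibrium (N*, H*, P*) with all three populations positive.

N* ≈ 97.1, H* ≈ 14.9, P* ≈ 27.7

From dP/dt = 0: 0.0137H* = 0.204, so H* = 14.9.
From dN/dt = 0: 1.32(1 - N*/137) = 0.0258·14.9, giving N* = 137·(1 - 0.291) = 97.1.
From dH/dt = 0: 0.012·97.1 - 0.151 = 0.0366P*, so P* = 1.01/0.0366 = 27.7.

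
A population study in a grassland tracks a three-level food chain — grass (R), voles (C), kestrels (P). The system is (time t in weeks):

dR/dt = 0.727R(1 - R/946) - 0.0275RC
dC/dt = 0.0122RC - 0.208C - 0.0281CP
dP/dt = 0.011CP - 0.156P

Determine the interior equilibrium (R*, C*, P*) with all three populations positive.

From dP/dt = 0: 0.011C* = 0.156, so C* = 14.2.
From dR/dt = 0: 0.727(1 - R*/946) = 0.0275·14.2, giving R* = 946·(1 - 0.536) = 439.
From dC/dt = 0: 0.0122·439 - 0.208 = 0.0281P*, so P* = 5.14/0.0281 = 183.

R* ≈ 439, C* ≈ 14.2, P* ≈ 183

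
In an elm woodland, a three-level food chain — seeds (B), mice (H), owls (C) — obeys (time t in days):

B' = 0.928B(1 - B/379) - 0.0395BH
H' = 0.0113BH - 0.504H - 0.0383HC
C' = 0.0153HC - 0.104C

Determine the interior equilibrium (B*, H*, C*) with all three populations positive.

B* ≈ 269, H* ≈ 6.8, C* ≈ 66.3

From dC/dt = 0: 0.0153H* = 0.104, so H* = 6.8.
From dB/dt = 0: 0.928(1 - B*/379) = 0.0395·6.8, giving B* = 379·(1 - 0.289) = 269.
From dH/dt = 0: 0.0113·269 - 0.504 = 0.0383C*, so C* = 2.54/0.0383 = 66.3.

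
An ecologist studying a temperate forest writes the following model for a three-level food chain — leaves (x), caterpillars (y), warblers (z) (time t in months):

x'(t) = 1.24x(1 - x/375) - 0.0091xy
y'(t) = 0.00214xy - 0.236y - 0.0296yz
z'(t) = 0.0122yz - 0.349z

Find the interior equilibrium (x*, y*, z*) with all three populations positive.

x* ≈ 296, y* ≈ 28.6, z* ≈ 13.4

From dz/dt = 0: 0.0122y* = 0.349, so y* = 28.6.
From dx/dt = 0: 1.24(1 - x*/375) = 0.0091·28.6, giving x* = 375·(1 - 0.21) = 296.
From dy/dt = 0: 0.00214·296 - 0.236 = 0.0296z*, so z* = 0.398/0.0296 = 13.4.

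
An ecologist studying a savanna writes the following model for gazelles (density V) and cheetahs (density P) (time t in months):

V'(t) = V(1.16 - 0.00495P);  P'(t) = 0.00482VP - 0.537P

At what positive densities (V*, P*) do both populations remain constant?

Set dP/dt = 0 with P > 0: 0.00482V - 0.537 = 0, so V* = 0.537/0.00482 = 111.
Set dV/dt = 0 with V > 0: 1.16 - 0.00495P = 0, so P* = 1.16/0.00495 = 234.

V* ≈ 111, P* ≈ 234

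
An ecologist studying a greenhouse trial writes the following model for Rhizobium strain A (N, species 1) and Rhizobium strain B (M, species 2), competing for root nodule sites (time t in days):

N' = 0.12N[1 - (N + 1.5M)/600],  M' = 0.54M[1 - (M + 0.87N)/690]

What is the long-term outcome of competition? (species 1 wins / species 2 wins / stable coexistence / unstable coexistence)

species 2 excludes species 1

Compare the nullcline intercepts: K1/α12 = 600/1.5 = 400 < K2 = 690; K2/α21 = 690/0.87 = 793 > K1 = 600.
Since the inequalities point opposite ways, species 2 can invade but species 1 cannot.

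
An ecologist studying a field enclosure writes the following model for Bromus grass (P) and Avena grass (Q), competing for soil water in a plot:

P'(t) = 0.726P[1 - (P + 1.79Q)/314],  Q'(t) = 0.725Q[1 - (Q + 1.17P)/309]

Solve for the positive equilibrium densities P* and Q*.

Setting both brackets to zero gives the nullclines P + 1.79Q = 314 and 1.17P + Q = 309.
Substituting Q = 309 - 1.17P into the first: P(1 - 1.79·1.17) = 314 - 1.79·309.
So P* = -239/-1.09 = 219, and then Q* = 309 - 1.17·219 = 53.3.

P* ≈ 219, Q* ≈ 53.3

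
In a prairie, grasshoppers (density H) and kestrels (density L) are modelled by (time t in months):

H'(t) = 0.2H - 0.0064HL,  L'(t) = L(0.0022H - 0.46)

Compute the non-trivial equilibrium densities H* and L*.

H* ≈ 209, L* ≈ 31.2

Set dL/dt = 0 with L > 0: 0.0022H - 0.46 = 0, so H* = 0.46/0.0022 = 209.
Set dH/dt = 0 with H > 0: 0.2 - 0.0064L = 0, so L* = 0.2/0.0064 = 31.2.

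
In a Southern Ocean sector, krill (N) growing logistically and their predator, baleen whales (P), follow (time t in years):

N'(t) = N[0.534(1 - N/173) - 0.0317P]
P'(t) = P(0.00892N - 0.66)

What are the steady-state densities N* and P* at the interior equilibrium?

From dP/dt = 0 with P > 0: 0.00892N* = 0.66, so N* = 74.
Substitute into dN/dt = 0: 0.534(1 - 74/173) = 0.0317P*.
The bracket is 0.572, giving P* = 0.306/0.0317 = 9.64.

N* ≈ 74, P* ≈ 9.64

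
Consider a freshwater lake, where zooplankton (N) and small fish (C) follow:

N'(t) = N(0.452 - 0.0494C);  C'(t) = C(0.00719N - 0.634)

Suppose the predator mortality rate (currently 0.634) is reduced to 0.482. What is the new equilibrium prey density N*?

N* ≈ 67

At the interior fixed point, setting dC/dt = 0 with C > 0 fixes N* = (predator death rate)/(NC coefficient) — independent of the other coefficients.
With the change, N* = 0.482/0.00719 = 67; it falls from 88.2.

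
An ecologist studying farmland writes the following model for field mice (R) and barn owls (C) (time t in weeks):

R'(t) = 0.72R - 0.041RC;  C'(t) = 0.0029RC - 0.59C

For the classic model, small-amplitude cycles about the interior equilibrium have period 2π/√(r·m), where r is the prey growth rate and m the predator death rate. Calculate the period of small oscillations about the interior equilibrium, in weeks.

Here r = 0.72 and m = 0.59, so r·m = 0.425.
ω = √0.425 = 0.652 per week, hence T = 2π/ω ≈ 9.64 weeks.

T ≈ 9.64 weeks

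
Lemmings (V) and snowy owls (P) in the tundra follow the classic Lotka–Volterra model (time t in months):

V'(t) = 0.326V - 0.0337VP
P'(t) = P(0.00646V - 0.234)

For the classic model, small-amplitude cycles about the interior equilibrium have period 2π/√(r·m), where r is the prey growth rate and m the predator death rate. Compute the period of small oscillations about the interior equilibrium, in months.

T ≈ 22.7 months

Here r = 0.326 and m = 0.234, so r·m = 0.0763.
ω = √0.0763 = 0.276 per month, hence T = 2π/ω ≈ 22.7 months.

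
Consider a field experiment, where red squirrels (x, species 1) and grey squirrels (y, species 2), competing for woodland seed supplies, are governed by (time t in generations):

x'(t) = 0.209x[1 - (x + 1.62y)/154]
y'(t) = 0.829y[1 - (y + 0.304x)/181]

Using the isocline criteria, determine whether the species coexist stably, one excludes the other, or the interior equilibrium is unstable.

Compare the nullcline intercepts: K1/α12 = 154/1.62 = 95.1 < K2 = 181; K2/α21 = 181/0.304 = 595 > K1 = 154.
Since the inequalities point opposite ways, species 2 can invade but species 1 cannot.

species 2 excludes species 1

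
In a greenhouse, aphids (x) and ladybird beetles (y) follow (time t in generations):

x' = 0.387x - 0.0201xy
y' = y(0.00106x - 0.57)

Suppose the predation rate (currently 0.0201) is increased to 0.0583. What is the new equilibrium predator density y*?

At the interior fixed point, setting dx/dt = 0 with x > 0 fixes y* = (prey growth rate)/(xy coefficient) — independent of the other coefficients.
With the change, y* = 0.387/0.0583 = 6.64; it falls from 19.3.

y* ≈ 6.64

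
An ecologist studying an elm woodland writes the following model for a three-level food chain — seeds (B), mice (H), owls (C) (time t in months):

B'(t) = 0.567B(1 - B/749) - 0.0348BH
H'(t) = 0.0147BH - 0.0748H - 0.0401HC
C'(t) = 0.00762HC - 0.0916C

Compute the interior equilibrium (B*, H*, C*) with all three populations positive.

B* ≈ 196, H* ≈ 12, C* ≈ 70.1

From dC/dt = 0: 0.00762H* = 0.0916, so H* = 12.
From dB/dt = 0: 0.567(1 - B*/749) = 0.0348·12, giving B* = 749·(1 - 0.738) = 196.
From dH/dt = 0: 0.0147·196 - 0.0748 = 0.0401C*, so C* = 2.81/0.0401 = 70.1.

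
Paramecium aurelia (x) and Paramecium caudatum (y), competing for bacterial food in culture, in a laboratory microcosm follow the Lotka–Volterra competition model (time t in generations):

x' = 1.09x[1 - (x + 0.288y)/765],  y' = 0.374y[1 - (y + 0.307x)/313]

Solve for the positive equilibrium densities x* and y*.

x* ≈ 740, y* ≈ 85.7

Setting both brackets to zero gives the nullclines x + 0.288y = 765 and 0.307x + y = 313.
Substituting y = 313 - 0.307x into the first: x(1 - 0.288·0.307) = 765 - 0.288·313.
So x* = 675/0.912 = 740, and then y* = 313 - 0.307·740 = 85.7.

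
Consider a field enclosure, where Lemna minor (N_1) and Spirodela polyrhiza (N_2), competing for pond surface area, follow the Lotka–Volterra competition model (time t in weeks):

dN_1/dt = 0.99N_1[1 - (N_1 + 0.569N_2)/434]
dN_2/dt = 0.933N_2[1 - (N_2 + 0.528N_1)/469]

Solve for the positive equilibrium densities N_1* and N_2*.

N_1* ≈ 239, N_2* ≈ 343

Setting both brackets to zero gives the nullclines N_1 + 0.569N_2 = 434 and 0.528N_1 + N_2 = 469.
Substituting N_2 = 469 - 0.528N_1 into the first: N_1(1 - 0.569·0.528) = 434 - 0.569·469.
So N_1* = 167/0.7 = 239, and then N_2* = 469 - 0.528·239 = 343.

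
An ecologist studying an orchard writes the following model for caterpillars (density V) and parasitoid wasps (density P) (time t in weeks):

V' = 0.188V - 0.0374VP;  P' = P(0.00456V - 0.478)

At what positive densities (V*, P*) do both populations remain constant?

V* ≈ 105, P* ≈ 5.03

Set dP/dt = 0 with P > 0: 0.00456V - 0.478 = 0, so V* = 0.478/0.00456 = 105.
Set dV/dt = 0 with V > 0: 0.188 - 0.0374P = 0, so P* = 0.188/0.0374 = 5.03.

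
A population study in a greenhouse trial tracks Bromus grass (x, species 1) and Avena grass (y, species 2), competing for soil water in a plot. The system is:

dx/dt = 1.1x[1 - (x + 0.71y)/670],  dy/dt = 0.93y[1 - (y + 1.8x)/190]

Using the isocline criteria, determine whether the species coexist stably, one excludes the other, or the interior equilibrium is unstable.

species 1 excludes species 2

Compare the nullcline intercepts: K1/α12 = 670/0.71 = 944 > K2 = 190; K2/α21 = 190/1.8 = 106 < K1 = 670.
Since the inequalities point opposite ways, species 1 can invade but species 2 cannot.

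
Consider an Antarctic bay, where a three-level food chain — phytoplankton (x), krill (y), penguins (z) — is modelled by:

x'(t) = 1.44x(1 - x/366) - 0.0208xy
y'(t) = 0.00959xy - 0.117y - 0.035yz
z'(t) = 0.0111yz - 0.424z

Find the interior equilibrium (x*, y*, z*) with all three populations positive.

From dz/dt = 0: 0.0111y* = 0.424, so y* = 38.2.
From dx/dt = 0: 1.44(1 - x*/366) = 0.0208·38.2, giving x* = 366·(1 - 0.552) = 164.
From dy/dt = 0: 0.00959·164 - 0.117 = 0.035z*, so z* = 1.46/0.035 = 41.6.

x* ≈ 164, y* ≈ 38.2, z* ≈ 41.6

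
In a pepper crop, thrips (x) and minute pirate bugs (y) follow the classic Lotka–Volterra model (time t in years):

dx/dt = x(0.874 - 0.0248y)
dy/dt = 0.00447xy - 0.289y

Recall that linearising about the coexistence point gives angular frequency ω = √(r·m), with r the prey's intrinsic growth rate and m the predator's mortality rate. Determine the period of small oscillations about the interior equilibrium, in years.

T ≈ 12.5 years

Here r = 0.874 and m = 0.289, so r·m = 0.253.
ω = √0.253 = 0.503 per year, hence T = 2π/ω ≈ 12.5 years.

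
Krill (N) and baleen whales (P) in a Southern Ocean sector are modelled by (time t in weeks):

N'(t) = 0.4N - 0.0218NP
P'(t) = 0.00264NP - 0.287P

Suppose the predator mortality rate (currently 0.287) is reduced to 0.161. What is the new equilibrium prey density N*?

N* ≈ 61

At the interior fixed point, setting dP/dt = 0 with P > 0 fixes N* = (predator death rate)/(NP coefficient) — independent of the other coefficients.
With the change, N* = 0.161/0.00264 = 61; it falls from 109.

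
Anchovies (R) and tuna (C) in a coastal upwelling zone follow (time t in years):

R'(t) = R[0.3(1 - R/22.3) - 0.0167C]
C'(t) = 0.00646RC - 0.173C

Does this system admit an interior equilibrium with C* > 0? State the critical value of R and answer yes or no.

The predator equation gives dC/dt > 0 only when R > 0.173/0.00646 = 26.8.
Without the predator, R → K = 22.3. Since 22.3 < 26.8, the predator cannot invade.

Threshold R = 26.8; K < 26.8, so no, the predator goes extinct.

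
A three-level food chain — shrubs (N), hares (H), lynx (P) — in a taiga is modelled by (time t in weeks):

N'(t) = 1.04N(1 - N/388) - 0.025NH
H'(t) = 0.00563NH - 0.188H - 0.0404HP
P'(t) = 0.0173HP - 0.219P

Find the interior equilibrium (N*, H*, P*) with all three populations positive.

N* ≈ 270, H* ≈ 12.7, P* ≈ 33

From dP/dt = 0: 0.0173H* = 0.219, so H* = 12.7.
From dN/dt = 0: 1.04(1 - N*/388) = 0.025·12.7, giving N* = 388·(1 - 0.304) = 270.
From dH/dt = 0: 0.00563·270 - 0.188 = 0.0404P*, so P* = 1.33/0.0404 = 33.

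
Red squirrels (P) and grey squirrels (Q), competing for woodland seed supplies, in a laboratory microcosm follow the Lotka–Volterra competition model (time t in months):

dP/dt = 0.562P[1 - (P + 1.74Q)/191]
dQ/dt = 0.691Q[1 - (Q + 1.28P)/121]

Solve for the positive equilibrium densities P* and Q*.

P* ≈ 15.9, Q* ≈ 101

Setting both brackets to zero gives the nullclines P + 1.74Q = 191 and 1.28P + Q = 121.
Substituting Q = 121 - 1.28P into the first: P(1 - 1.74·1.28) = 191 - 1.74·121.
So P* = -19.5/-1.23 = 15.9, and then Q* = 121 - 1.28·15.9 = 101.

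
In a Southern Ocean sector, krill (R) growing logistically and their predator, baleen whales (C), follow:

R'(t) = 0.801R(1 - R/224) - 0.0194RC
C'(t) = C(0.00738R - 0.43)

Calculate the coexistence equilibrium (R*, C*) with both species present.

R* ≈ 58.3, C* ≈ 30.5

From dC/dt = 0 with C > 0: 0.00738R* = 0.43, so R* = 58.3.
Substitute into dR/dt = 0: 0.801(1 - 58.3/224) = 0.0194C*.
The bracket is 0.74, giving C* = 0.593/0.0194 = 30.5.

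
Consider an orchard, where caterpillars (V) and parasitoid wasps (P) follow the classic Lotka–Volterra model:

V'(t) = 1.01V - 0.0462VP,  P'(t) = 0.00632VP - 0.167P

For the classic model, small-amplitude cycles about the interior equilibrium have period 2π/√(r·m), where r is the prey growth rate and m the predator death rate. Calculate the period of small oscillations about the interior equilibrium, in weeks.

T ≈ 15.3 weeks

Here r = 1.01 and m = 0.167, so r·m = 0.169.
ω = √0.169 = 0.411 per week, hence T = 2π/ω ≈ 15.3 weeks.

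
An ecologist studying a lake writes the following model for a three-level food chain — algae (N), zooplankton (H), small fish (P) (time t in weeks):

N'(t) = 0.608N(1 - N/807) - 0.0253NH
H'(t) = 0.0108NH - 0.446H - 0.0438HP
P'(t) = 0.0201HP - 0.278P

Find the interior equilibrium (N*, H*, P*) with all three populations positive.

N* ≈ 343, H* ≈ 13.8, P* ≈ 74.3

From dP/dt = 0: 0.0201H* = 0.278, so H* = 13.8.
From dN/dt = 0: 0.608(1 - N*/807) = 0.0253·13.8, giving N* = 807·(1 - 0.576) = 343.
From dH/dt = 0: 0.0108·343 - 0.446 = 0.0438P*, so P* = 3.25/0.0438 = 74.3.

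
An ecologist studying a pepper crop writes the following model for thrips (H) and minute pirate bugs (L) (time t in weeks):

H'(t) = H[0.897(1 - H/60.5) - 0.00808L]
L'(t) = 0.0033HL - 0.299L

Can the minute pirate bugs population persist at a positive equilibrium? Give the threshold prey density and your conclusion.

The predator equation gives dL/dt > 0 only when H > 0.299/0.0033 = 90.6.
Without the predator, H → K = 60.5. Since 60.5 < 90.6, the predator cannot invade.

Threshold H = 90.6; K < 90.6, so no, the predator goes extinct.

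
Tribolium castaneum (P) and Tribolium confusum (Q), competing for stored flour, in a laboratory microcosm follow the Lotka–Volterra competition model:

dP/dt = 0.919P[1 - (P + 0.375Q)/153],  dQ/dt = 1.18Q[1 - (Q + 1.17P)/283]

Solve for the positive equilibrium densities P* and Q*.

P* ≈ 83.5, Q* ≈ 185

Setting both brackets to zero gives the nullclines P + 0.375Q = 153 and 1.17P + Q = 283.
Substituting Q = 283 - 1.17P into the first: P(1 - 0.375·1.17) = 153 - 0.375·283.
So P* = 46.9/0.561 = 83.5, and then Q* = 283 - 1.17·83.5 = 185.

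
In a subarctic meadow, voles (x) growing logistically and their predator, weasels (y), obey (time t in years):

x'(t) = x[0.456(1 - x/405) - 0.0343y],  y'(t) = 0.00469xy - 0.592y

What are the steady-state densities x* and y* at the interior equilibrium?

x* ≈ 126, y* ≈ 9.15

From dy/dt = 0 with y > 0: 0.00469x* = 0.592, so x* = 126.
Substitute into dx/dt = 0: 0.456(1 - 126/405) = 0.0343y*.
The bracket is 0.688, giving y* = 0.314/0.0343 = 9.15.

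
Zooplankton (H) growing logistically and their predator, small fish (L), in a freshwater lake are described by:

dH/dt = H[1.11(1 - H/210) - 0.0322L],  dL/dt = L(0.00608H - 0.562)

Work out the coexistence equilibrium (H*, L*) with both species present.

From dL/dt = 0 with L > 0: 0.00608H* = 0.562, so H* = 92.4.
Substitute into dH/dt = 0: 1.11(1 - 92.4/210) = 0.0322L*.
The bracket is 0.56, giving L* = 0.621/0.0322 = 19.3.

H* ≈ 92.4, L* ≈ 19.3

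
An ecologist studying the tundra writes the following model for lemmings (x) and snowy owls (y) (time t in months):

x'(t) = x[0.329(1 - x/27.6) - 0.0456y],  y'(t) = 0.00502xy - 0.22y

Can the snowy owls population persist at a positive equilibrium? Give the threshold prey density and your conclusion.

Threshold x = 43.8; K < 43.8, so no, the predator goes extinct.

The predator equation gives dy/dt > 0 only when x > 0.22/0.00502 = 43.8.
Without the predator, x → K = 27.6. Since 27.6 < 43.8, the predator cannot invade.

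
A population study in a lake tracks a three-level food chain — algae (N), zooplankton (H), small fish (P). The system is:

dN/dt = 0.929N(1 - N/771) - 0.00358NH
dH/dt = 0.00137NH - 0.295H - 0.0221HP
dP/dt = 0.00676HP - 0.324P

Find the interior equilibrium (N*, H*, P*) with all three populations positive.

From dP/dt = 0: 0.00676H* = 0.324, so H* = 47.9.
From dN/dt = 0: 0.929(1 - N*/771) = 0.00358·47.9, giving N* = 771·(1 - 0.185) = 629.
From dH/dt = 0: 0.00137·629 - 0.295 = 0.0221P*, so P* = 0.566/0.0221 = 25.6.

N* ≈ 629, H* ≈ 47.9, P* ≈ 25.6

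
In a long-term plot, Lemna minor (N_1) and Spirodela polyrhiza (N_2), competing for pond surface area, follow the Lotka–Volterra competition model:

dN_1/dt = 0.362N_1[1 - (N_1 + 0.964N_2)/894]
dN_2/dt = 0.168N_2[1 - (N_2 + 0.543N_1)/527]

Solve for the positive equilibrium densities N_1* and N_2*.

Setting both brackets to zero gives the nullclines N_1 + 0.964N_2 = 894 and 0.543N_1 + N_2 = 527.
Substituting N_2 = 527 - 0.543N_1 into the first: N_1(1 - 0.964·0.543) = 894 - 0.964·527.
So N_1* = 386/0.477 = 810, and then N_2* = 527 - 0.543·810 = 87.2.

N_1* ≈ 810, N_2* ≈ 87.2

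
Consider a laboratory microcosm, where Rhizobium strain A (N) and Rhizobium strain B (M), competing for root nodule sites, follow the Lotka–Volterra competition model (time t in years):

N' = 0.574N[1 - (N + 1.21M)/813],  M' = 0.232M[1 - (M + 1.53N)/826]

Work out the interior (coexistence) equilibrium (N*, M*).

Setting both brackets to zero gives the nullclines N + 1.21M = 813 and 1.53N + M = 826.
Substituting M = 826 - 1.53N into the first: N(1 - 1.21·1.53) = 813 - 1.21·826.
So N* = -186/-0.851 = 219, and then M* = 826 - 1.53·219 = 491.

N* ≈ 219, M* ≈ 491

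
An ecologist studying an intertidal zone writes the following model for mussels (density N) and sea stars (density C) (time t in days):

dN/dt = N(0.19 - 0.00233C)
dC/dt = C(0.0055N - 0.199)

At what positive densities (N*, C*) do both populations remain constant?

Set dC/dt = 0 with C > 0: 0.0055N - 0.199 = 0, so N* = 0.199/0.0055 = 36.2.
Set dN/dt = 0 with N > 0: 0.19 - 0.00233C = 0, so C* = 0.19/0.00233 = 81.5.

N* ≈ 36.2, C* ≈ 81.5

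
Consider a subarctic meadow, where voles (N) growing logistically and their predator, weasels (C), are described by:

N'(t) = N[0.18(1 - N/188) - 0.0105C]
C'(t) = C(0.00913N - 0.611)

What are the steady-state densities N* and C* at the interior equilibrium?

N* ≈ 66.9, C* ≈ 11

From dC/dt = 0 with C > 0: 0.00913N* = 0.611, so N* = 66.9.
Substitute into dN/dt = 0: 0.18(1 - 66.9/188) = 0.0105C*.
The bracket is 0.644, giving C* = 0.116/0.0105 = 11.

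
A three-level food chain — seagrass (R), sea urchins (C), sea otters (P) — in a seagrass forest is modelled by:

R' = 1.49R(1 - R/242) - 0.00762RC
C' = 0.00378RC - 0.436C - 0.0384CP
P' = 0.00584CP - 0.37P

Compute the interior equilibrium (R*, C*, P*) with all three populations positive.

From dP/dt = 0: 0.00584C* = 0.37, so C* = 63.4.
From dR/dt = 0: 1.49(1 - R*/242) = 0.00762·63.4, giving R* = 242·(1 - 0.324) = 164.
From dC/dt = 0: 0.00378·164 - 0.436 = 0.0384P*, so P* = 0.182/0.0384 = 4.75.

R* ≈ 164, C* ≈ 63.4, P* ≈ 4.75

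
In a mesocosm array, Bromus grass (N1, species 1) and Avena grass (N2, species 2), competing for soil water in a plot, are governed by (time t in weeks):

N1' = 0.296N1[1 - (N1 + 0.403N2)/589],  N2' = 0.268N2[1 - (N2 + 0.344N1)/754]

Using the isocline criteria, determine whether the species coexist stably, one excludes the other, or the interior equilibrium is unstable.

Compare the nullcline intercepts: K1/α12 = 589/0.403 = 1460 > K2 = 754; K2/α21 = 754/0.344 = 2190 > K1 = 589.
Since both inequalities hold, each species can invade when rare, so the interior equilibrium is stable.

stable coexistence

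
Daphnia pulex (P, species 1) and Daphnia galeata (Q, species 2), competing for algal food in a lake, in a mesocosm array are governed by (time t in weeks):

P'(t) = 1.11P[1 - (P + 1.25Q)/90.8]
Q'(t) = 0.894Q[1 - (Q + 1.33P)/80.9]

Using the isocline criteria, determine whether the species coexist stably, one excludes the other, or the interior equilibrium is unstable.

Compare the nullcline intercepts: K1/α12 = 90.8/1.25 = 72.6 < K2 = 80.9; K2/α21 = 80.9/1.33 = 60.8 < K1 = 90.8.
Since both are reversed, neither can invade when rare; the interior point is a saddle.

unstable coexistence (outcome depends on initial conditions)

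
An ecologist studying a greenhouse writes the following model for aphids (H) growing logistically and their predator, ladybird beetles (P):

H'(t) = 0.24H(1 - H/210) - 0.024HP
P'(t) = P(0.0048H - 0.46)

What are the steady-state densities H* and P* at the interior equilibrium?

H* ≈ 95.8, P* ≈ 5.44

From dP/dt = 0 with P > 0: 0.0048H* = 0.46, so H* = 95.8.
Substitute into dH/dt = 0: 0.24(1 - 95.8/210) = 0.024P*.
The bracket is 0.544, giving P* = 0.13/0.024 = 5.44.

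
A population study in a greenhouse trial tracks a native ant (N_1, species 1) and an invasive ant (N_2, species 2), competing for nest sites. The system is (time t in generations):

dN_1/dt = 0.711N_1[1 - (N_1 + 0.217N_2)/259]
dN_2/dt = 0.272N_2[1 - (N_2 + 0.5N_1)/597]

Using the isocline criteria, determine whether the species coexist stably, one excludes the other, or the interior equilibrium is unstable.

stable coexistence

Compare the nullcline intercepts: K1/α12 = 259/0.217 = 1190 > K2 = 597; K2/α21 = 597/0.5 = 1190 > K1 = 259.
Since both inequalities hold, each species can invade when rare, so the interior equilibrium is stable.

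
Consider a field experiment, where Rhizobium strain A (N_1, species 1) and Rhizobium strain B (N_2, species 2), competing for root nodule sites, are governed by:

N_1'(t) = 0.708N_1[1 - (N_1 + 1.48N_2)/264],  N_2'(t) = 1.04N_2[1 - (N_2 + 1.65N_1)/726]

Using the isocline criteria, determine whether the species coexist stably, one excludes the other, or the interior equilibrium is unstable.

species 2 excludes species 1

Compare the nullcline intercepts: K1/α12 = 264/1.48 = 178 < K2 = 726; K2/α21 = 726/1.65 = 440 > K1 = 264.
Since the inequalities point opposite ways, species 2 can invade but species 1 cannot.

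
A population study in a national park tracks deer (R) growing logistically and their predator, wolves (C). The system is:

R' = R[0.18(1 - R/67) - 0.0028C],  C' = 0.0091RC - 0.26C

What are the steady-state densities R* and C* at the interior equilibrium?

R* ≈ 28.6, C* ≈ 36.9

From dC/dt = 0 with C > 0: 0.0091R* = 0.26, so R* = 28.6.
Substitute into dR/dt = 0: 0.18(1 - 28.6/67) = 0.0028C*.
The bracket is 0.574, giving C* = 0.103/0.0028 = 36.9.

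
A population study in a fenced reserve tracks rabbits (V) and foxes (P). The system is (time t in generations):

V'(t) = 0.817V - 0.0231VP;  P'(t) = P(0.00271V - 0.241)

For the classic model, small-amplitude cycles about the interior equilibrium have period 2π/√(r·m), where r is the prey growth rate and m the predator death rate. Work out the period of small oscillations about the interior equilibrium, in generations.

T ≈ 14.2 generations

Here r = 0.817 and m = 0.241, so r·m = 0.197.
ω = √0.197 = 0.444 per generation, hence T = 2π/ω ≈ 14.2 generations.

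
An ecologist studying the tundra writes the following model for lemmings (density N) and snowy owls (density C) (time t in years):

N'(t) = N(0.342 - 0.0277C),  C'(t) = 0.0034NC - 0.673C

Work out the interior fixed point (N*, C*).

N* ≈ 198, C* ≈ 12.3

Set dC/dt = 0 with C > 0: 0.0034N - 0.673 = 0, so N* = 0.673/0.0034 = 198.
Set dN/dt = 0 with N > 0: 0.342 - 0.0277C = 0, so C* = 0.342/0.0277 = 12.3.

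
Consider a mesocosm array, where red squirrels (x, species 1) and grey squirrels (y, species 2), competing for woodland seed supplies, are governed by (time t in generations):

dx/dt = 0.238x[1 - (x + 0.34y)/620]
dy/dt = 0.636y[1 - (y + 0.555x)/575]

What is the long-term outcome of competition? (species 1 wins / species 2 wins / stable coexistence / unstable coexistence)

Compare the nullcline intercepts: K1/α12 = 620/0.34 = 1820 > K2 = 575; K2/α21 = 575/0.555 = 1040 > K1 = 620.
Since both inequalities hold, each species can invade when rare, so the interior equilibrium is stable.

stable coexistence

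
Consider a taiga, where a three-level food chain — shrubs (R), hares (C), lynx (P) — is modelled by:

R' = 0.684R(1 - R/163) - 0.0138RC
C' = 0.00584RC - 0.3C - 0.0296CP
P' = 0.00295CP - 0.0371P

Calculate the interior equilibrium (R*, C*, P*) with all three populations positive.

From dP/dt = 0: 0.00295C* = 0.0371, so C* = 12.6.
From dR/dt = 0: 0.684(1 - R*/163) = 0.0138·12.6, giving R* = 163·(1 - 0.254) = 122.
From dC/dt = 0: 0.00584·122 - 0.3 = 0.0296P*, so P* = 0.41/0.0296 = 13.9.

R* ≈ 122, C* ≈ 12.6, P* ≈ 13.9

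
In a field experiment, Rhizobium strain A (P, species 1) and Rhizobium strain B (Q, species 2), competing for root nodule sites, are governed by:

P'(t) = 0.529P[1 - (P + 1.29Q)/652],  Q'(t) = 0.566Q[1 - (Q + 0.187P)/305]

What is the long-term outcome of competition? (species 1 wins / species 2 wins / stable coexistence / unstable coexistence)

Compare the nullcline intercepts: K1/α12 = 652/1.29 = 505 > K2 = 305; K2/α21 = 305/0.187 = 1630 > K1 = 652.
Since both inequalities hold, each species can invade when rare, so the interior equilibrium is stable.

stable coexistence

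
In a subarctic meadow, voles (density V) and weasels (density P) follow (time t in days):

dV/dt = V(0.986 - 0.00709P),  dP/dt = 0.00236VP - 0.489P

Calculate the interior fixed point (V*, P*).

V* ≈ 207, P* ≈ 139

Set dP/dt = 0 with P > 0: 0.00236V - 0.489 = 0, so V* = 0.489/0.00236 = 207.
Set dV/dt = 0 with V > 0: 0.986 - 0.00709P = 0, so P* = 0.986/0.00709 = 139.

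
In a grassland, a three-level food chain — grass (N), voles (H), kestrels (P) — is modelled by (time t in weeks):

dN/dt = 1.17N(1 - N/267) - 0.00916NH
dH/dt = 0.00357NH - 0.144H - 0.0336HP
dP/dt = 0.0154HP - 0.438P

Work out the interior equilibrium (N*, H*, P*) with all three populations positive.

From dP/dt = 0: 0.0154H* = 0.438, so H* = 28.4.
From dN/dt = 0: 1.17(1 - N*/267) = 0.00916·28.4, giving N* = 267·(1 - 0.223) = 208.
From dH/dt = 0: 0.00357·208 - 0.144 = 0.0336P*, so P* = 0.597/0.0336 = 17.8.

N* ≈ 208, H* ≈ 28.4, P* ≈ 17.8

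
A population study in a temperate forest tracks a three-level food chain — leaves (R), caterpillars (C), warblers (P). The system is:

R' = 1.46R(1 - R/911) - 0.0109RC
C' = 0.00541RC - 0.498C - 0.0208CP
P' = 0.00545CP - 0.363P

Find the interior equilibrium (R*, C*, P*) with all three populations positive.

R* ≈ 458, C* ≈ 66.6, P* ≈ 95.2

From dP/dt = 0: 0.00545C* = 0.363, so C* = 66.6.
From dR/dt = 0: 1.46(1 - R*/911) = 0.0109·66.6, giving R* = 911·(1 - 0.497) = 458.
From dC/dt = 0: 0.00541·458 - 0.498 = 0.0208P*, so P* = 1.98/0.0208 = 95.2.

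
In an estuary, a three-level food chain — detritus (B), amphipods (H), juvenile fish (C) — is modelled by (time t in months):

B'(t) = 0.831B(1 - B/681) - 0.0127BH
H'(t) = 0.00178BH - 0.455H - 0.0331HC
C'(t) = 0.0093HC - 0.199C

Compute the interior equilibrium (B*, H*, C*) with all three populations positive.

B* ≈ 458, H* ≈ 21.4, C* ≈ 10.9

From dC/dt = 0: 0.0093H* = 0.199, so H* = 21.4.
From dB/dt = 0: 0.831(1 - B*/681) = 0.0127·21.4, giving B* = 681·(1 - 0.327) = 458.
From dH/dt = 0: 0.00178·458 - 0.455 = 0.0331C*, so C* = 0.361/0.0331 = 10.9.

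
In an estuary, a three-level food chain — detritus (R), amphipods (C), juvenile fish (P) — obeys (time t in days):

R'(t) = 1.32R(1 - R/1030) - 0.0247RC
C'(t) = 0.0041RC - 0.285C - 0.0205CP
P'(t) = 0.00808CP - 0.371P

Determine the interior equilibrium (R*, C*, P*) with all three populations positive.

From dP/dt = 0: 0.00808C* = 0.371, so C* = 45.9.
From dR/dt = 0: 1.32(1 - R*/1030) = 0.0247·45.9, giving R* = 1030·(1 - 0.859) = 145.
From dC/dt = 0: 0.0041·145 - 0.285 = 0.0205P*, so P* = 0.31/0.0205 = 15.1.

R* ≈ 145, C* ≈ 45.9, P* ≈ 15.1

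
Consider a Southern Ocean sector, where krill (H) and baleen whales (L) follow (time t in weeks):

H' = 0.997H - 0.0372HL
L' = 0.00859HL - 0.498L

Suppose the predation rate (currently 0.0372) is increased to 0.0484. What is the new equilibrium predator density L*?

L* ≈ 20.6

At the interior fixed point, setting dH/dt = 0 with H > 0 fixes L* = (prey growth rate)/(HL coefficient) — independent of the other coefficients.
With the change, L* = 0.997/0.0484 = 20.6; it falls from 26.8.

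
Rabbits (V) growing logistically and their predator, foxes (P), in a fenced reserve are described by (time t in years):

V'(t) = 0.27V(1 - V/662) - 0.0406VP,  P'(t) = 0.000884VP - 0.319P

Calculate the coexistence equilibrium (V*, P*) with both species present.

V* ≈ 361, P* ≈ 3.03

From dP/dt = 0 with P > 0: 0.000884V* = 0.319, so V* = 361.
Substitute into dV/dt = 0: 0.27(1 - 361/662) = 0.0406P*.
The bracket is 0.455, giving P* = 0.123/0.0406 = 3.03.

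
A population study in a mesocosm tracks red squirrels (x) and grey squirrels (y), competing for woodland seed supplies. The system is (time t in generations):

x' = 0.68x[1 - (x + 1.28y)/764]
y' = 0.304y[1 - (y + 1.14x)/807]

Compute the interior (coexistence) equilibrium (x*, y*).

x* ≈ 586, y* ≈ 139

Setting both brackets to zero gives the nullclines x + 1.28y = 764 and 1.14x + y = 807.
Substituting y = 807 - 1.14x into the first: x(1 - 1.28·1.14) = 764 - 1.28·807.
So x* = -269/-0.459 = 586, and then y* = 807 - 1.14·586 = 139.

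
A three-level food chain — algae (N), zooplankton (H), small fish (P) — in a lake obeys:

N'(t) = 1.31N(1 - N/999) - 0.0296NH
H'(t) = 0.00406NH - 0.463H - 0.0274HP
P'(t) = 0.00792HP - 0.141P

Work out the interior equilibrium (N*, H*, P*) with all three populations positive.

N* ≈ 597, H* ≈ 17.8, P* ≈ 71.6

From dP/dt = 0: 0.00792H* = 0.141, so H* = 17.8.
From dN/dt = 0: 1.31(1 - N*/999) = 0.0296·17.8, giving N* = 999·(1 - 0.402) = 597.
From dH/dt = 0: 0.00406·597 - 0.463 = 0.0274P*, so P* = 1.96/0.0274 = 71.6.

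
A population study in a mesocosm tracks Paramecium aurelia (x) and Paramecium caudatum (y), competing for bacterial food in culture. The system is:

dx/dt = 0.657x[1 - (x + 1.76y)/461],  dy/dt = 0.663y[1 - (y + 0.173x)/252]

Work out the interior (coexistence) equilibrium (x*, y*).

Setting both brackets to zero gives the nullclines x + 1.76y = 461 and 0.173x + y = 252.
Substituting y = 252 - 0.173x into the first: x(1 - 1.76·0.173) = 461 - 1.76·252.
So x* = 17.5/0.696 = 25.1, and then y* = 252 - 0.173·25.1 = 248.

x* ≈ 25.1, y* ≈ 248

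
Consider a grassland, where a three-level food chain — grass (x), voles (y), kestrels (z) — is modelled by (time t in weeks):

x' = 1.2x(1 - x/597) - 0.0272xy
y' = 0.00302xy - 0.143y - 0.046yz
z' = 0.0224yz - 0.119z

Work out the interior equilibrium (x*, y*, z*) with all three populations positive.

From dz/dt = 0: 0.0224y* = 0.119, so y* = 5.31.
From dx/dt = 0: 1.2(1 - x*/597) = 0.0272·5.31, giving x* = 597·(1 - 0.12) = 525.
From dy/dt = 0: 0.00302·525 - 0.143 = 0.046z*, so z* = 1.44/0.046 = 31.4.

x* ≈ 525, y* ≈ 5.31, z* ≈ 31.4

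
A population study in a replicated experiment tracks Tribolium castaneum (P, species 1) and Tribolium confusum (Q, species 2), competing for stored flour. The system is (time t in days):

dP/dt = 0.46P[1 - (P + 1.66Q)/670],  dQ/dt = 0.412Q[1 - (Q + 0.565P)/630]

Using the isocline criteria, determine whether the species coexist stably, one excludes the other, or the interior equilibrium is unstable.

species 2 excludes species 1

Compare the nullcline intercepts: K1/α12 = 670/1.66 = 404 < K2 = 630; K2/α21 = 630/0.565 = 1120 > K1 = 670.
Since the inequalities point opposite ways, species 2 can invade but species 1 cannot.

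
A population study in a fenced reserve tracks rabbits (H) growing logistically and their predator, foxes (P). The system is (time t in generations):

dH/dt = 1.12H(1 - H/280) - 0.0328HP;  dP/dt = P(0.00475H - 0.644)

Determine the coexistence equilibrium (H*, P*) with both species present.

From dP/dt = 0 with P > 0: 0.00475H* = 0.644, so H* = 136.
Substitute into dH/dt = 0: 1.12(1 - 136/280) = 0.0328P*.
The bracket is 0.516, giving P* = 0.578/0.0328 = 17.6.

H* ≈ 136, P* ≈ 17.6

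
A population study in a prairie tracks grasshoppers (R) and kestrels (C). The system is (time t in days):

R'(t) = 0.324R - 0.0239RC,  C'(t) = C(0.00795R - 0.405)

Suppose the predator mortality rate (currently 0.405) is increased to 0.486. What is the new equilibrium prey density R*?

R* ≈ 61.1

At the interior fixed point, setting dC/dt = 0 with C > 0 fixes R* = (predator death rate)/(RC coefficient) — independent of the other coefficients.
With the change, R* = 0.486/0.00795 = 61.1; it rises from 50.9.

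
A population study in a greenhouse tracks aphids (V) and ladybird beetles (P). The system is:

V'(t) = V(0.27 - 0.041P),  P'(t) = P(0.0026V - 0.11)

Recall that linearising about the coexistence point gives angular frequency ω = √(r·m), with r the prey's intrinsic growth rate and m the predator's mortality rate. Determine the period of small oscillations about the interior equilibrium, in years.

Here r = 0.27 and m = 0.11, so r·m = 0.0297.
ω = √0.0297 = 0.172 per year, hence T = 2π/ω ≈ 36.5 years.

T ≈ 36.5 years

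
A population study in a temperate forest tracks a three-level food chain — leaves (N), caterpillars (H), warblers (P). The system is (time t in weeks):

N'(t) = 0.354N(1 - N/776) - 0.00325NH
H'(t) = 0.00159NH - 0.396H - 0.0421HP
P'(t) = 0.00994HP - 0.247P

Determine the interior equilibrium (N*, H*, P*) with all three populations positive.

N* ≈ 599, H* ≈ 24.8, P* ≈ 13.2

From dP/dt = 0: 0.00994H* = 0.247, so H* = 24.8.
From dN/dt = 0: 0.354(1 - N*/776) = 0.00325·24.8, giving N* = 776·(1 - 0.228) = 599.
From dH/dt = 0: 0.00159·599 - 0.396 = 0.0421P*, so P* = 0.556/0.0421 = 13.2.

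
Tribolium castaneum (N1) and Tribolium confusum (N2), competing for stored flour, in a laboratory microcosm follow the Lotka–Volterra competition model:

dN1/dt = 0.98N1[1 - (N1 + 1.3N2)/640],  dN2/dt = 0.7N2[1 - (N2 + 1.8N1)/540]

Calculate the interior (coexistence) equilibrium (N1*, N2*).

N1* ≈ 46.3, N2* ≈ 457

Setting both brackets to zero gives the nullclines N1 + 1.3N2 = 640 and 1.8N1 + N2 = 540.
Substituting N2 = 540 - 1.8N1 into the first: N1(1 - 1.3·1.8) = 640 - 1.3·540.
So N1* = -62/-1.34 = 46.3, and then N2* = 540 - 1.8·46.3 = 457.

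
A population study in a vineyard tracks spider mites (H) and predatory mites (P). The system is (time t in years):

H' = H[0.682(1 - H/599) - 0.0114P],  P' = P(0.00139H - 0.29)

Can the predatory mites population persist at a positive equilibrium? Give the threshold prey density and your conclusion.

The predator equation gives dP/dt > 0 only when H > 0.29/0.00139 = 209.
Without the predator, H → K = 599. Since 599 > 209, the predator can invade and persist.

Threshold H = 209; K > 209, so yes, the predator persists.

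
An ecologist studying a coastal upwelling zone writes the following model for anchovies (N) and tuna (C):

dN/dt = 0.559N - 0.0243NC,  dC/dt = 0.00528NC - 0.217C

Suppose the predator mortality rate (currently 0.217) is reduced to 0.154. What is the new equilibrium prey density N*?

N* ≈ 29.2

At the interior fixed point, setting dC/dt = 0 with C > 0 fixes N* = (predator death rate)/(NC coefficient) — independent of the other coefficients.
With the change, N* = 0.154/0.00528 = 29.2; it falls from 41.1.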